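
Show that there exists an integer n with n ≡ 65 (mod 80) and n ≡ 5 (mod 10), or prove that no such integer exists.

n = 65

The moduli are not coprime: gcd(80, 10) = 10. Compatibility requires 10 ∣ (5 − 65) = -60, which holds, so solutions exist.
The smallest candidate n = 65 works directly: 65 ≡ 5 (mod 10).
Verify: 65 = 0·80 + 65 and 65 = 6·10 + 5. ✓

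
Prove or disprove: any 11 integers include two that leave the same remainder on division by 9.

Yes, this is always true.

There are exactly 9 possible remainders on division by 9.
Since 11 > 9, two of the 11 integers must share a residue class by the pigeonhole principle; call them a and b.
So a and b have equal remainders mod 9, which is exactly what was to be shown.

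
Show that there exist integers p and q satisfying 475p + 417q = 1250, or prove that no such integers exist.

p = 266, q = -300

Since gcd(475, 417) = 1, every integer is an integer combination of 475 and 417.
Run the Euclidean algorithm on 475 and 417: 475 = 1·417 + 58, 417 = 7·58 + 11, 58 = 5·11 + 3, 11 = 3·3 + 2, 3 = 1·2 + 1, 2 = 2·1 + 0.
Back-substituting, 1 = 3 − 1·2 = 3 − (11 − 3·3) = −11 + 4·3 = −11 + 4·(58 − 5·11) = 4·58 − 21·11 = 4·58 − 21·(417 − 7·58) = −21·417 + 151·58 = −21·417 + 151·(475 − 1·417) = 151·475 − 172·417; that is, 475·151 + 417·(-172) = 1.
Times 1250: 475·188750 + 417·(-215000) = 1250, so (188750, -215000) solves it.
Subtracting 452·417 from p and adding 452·475 to q gives the tidier solution (266, -300).
Indeed 475·266 + 417·(-300) = 126350 − 125100 = 1250.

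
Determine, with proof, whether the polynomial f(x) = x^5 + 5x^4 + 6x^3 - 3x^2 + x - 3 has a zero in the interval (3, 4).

The endpoint values f(3) = 783 and f(4) = 2641 are both positive. Claim: f(x) > 0 for every x in (3, 4).
Shift to the endpoint 3: with x = 3 + u (0 < u < 1), one computes f(3 + u) = u^5 + 20u^4 + 156u^3 + 591u^2 + 1090u + 783.
The nonzero coefficients here are all positive, so for u > 0 every term is positive (or zero), and the constant term 783 is strictly positive.
Therefore f(x) > 0 throughout (3, 4), and f has no zero there.

f has no root in that interval.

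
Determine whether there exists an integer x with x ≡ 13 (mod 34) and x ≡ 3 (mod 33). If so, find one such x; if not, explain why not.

x = 795

Since 34 and 33 share no common factor, CRT says the pair of congruences has a solution (unique mod 1122).
Any solution of the first congruence is x = 13 + 34t; substituting into the second, 34t ≡ 3 − 13 ≡ 23 (mod 33).
34 ≡ 1 (mod 33), so this reads 1t ≡ 23 (mod 33). So t ≡ 23 (mod 33).
With t = 23: x = 13 + 34·23 = 795.
Check: 795 mod 34 = 13, 795 mod 33 = 3. ✓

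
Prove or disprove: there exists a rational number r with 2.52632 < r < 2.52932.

r = 91/36

Scale by 36: the interval becomes (90.94752, 91.05552), which contains the integer 91.
So r = 91/36 works: it is a ratio of integers, and dividing 36·2.52632 < 91 < 36·2.52932 through by 36 gives 2.52632 < 91/36 < 2.52932.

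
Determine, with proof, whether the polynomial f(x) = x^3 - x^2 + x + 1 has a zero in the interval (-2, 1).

Yes, f has a root in the interval.

f(-2) = -13 and f(1) = 2, which have opposite signs.
f is continuous everywhere (it is a polynomial), in particular on [-2, 1].
By the Intermediate Value Theorem, f takes the value 0 somewhere in the open interval.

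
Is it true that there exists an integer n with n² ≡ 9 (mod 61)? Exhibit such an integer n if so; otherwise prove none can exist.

n = 3

Take n = 3. Then 3² = 9, and since 0 ≤ 9 < 61 this is already reduced: 3² ≡ 9 (mod 61).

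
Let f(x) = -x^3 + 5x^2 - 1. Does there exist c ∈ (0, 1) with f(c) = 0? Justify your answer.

f(0) = -1 and f(1) = 3, which have opposite signs.
Since f is a polynomial it is continuous on [0, 1].
So by the Intermediate Value Theorem there is a c strictly between 0 and 1 with f(c) = 0.

Yes, f has a root in the interval.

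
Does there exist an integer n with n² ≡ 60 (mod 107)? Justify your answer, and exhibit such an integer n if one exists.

107 is prime, so by Euler's criterion 60 is a square mod 107 iff 60^((107−1)/2) = 60^53 ≡ 1 (mod 107).
Squaring successively (mod 107): 60^2 = 3600 ≡ 69; 60^4 ≡ 69² = 4761 ≡ 53; 60^8 ≡ 53² = 2809 ≡ 27; 60^16 ≡ 27² = 729 ≡ 87; 60^32 ≡ 87² = 7569 ≡ 79.
Since 53 = 32 + 16 + 4 + 1, 60^53 ≡ 79 · 87 · 53 · 60; multiplying out mod 107: 79·87 = 6873 ≡ 25, then 25·53 = 1325 ≡ 41, then 41·60 = 2460 ≡ 106. Thus 60^53 ≡ 106 ≡ −1 (mod 107).
By Euler's criterion 60 is a quadratic non-residue mod 107: no n satisfies n² ≡ 60 (mod 107).

No, no such integer exists.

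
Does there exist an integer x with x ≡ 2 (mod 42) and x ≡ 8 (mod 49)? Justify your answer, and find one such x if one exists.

Reduce both congruences modulo 7, which divides 42 and 49: they say x ≡ 2 (mod 7) and x ≡ 8 (mod 7).
These are incompatible: 2 − 8 = -6 is not divisible by 7.
Hence the system has no solution.

There is no such integer.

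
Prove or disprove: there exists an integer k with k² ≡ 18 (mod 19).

Since (19 − k)² ≡ k² (mod 19), it suffices to square k = 0, 1, …, 9: the residues are 0, 1, 4, 9, 16, 6, 17, 11, 7, 5.
The set of squares mod 19 is therefore {0, 1, 4, 5, 6, 7, 9, 11, 16, 17}, which does not contain 18.
Therefore k² ≡ 18 (mod 19) has no solution.

No, no such integer exists.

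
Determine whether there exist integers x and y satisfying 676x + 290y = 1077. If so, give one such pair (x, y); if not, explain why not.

No, no such integers exist.

gcd(676, 290) = 2, so every integer of the form 676x + 290y is a multiple of 2.
But 1077 is not a multiple of 2 (it leaves remainder 1).
Hence no integers x, y satisfy the equation.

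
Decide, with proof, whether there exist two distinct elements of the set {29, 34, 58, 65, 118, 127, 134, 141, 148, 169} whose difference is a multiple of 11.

No such pair exists.

Reduce each element modulo 11: 29↦7, 34↦1, 58↦3, 65↦10, 118↦8, 127↦6, 134↦2, 141↦9, 148↦5, 169↦4.
No residue repeats among the 10 elements, so no pair has difference ≡ 0 (mod 11).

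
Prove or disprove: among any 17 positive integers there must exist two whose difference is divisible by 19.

No, the set {29, 30, 31, 32, 33, 34, 35, 36, 37, 38, 39, 40, 41, 42, 43, 44, 45} is a counterexample.

Try 17 consecutive integers, 29, 30, …, 45. Their remainders mod 19 are 10, 11, 12, 13, 14, 15, 16, 17, 18, 0, 1, 2, 3, 4, 5, 6, 7 — pairwise different, as any 17 ≤ 19 consecutive integers have distinct residues.
Any two of them differ by at most 16 < 19 and by at least 1, so no difference is a multiple of 19.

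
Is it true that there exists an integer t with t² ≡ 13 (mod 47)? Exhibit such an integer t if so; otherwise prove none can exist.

Apply Euler's criterion with the prime 47: 13 is a quadratic residue iff 13^23 ≡ 1 (mod 47), and a non-residue iff it is ≡ −1.
Squaring successively (mod 47): 13^2 = 169 ≡ 28; 13^4 ≡ 28² = 784 ≡ 32; 13^8 ≡ 32² = 1024 ≡ 37; 13^16 ≡ 37² = 1369 ≡ 6.
Since 23 = 16 + 4 + 2 + 1, 13^23 ≡ 6 · 32 · 28 · 13; multiplying out mod 47: 6·32 = 192 ≡ 4, then 4·28 = 112 ≡ 18, then 18·13 = 234 ≡ 46. Thus 13^23 ≡ 46 ≡ −1 (mod 47).
By Euler's criterion 13 is a quadratic non-residue mod 47: no t satisfies t² ≡ 13 (mod 47).

No, no such integer exists.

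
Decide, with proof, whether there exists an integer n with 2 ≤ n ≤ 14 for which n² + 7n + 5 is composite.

n = 13

At n = 13: 13² + 7·13 + 5 = 265 = 5·53, which is composite.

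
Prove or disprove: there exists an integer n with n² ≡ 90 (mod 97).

Apply Euler's criterion with the prime 97: 90 is a quadratic residue iff 90^48 ≡ 1 (mod 97), and a non-residue iff it is ≡ −1.
Repeated squaring mod 97: 90^2 = 8100 ≡ 49; 90^4 ≡ 49² = 2401 ≡ 73; 90^8 ≡ 73² = 5329 ≡ 91; 90^16 ≡ 91² = 8281 ≡ 36; 90^32 ≡ 36² = 1296 ≡ 35.
Since 48 = 32 + 16, 90^48 ≡ 35 · 36; multiplying out mod 97: 35·36 = 1260 ≡ 96. Thus 90^48 ≡ 96 ≡ −1 (mod 97).
By Euler's criterion 90 is a quadratic non-residue mod 97: no n satisfies n² ≡ 90 (mod 97).

No, no such integer exists.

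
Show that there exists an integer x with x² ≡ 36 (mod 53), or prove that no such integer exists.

Take x = 6. Then 6² = 36, and since 0 ≤ 36 < 53 this is already reduced: 6² ≡ 36 (mod 53).

x = 6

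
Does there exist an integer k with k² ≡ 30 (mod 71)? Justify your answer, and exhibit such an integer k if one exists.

k = 32

Take k = 32. Then 32² = 1024 = 14·71 + 30, so 32² ≡ 30 (mod 71).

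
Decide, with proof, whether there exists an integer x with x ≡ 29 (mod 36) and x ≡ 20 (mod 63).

The moduli are not coprime: gcd(36, 63) = 9. Compatibility requires 9 ∣ (20 − 29) = -9, which holds, so solutions exist.
Step through x = 29, 29 + 36, 29 + 2·36, …: the values 29, 65, 101, 137, 173, 209 reduce mod 63 to 29, 2, 38, 11, 47, 20. The value 209 hits 20.
Verify: 209 = 5·36 + 29 and 209 = 3·63 + 20. ✓

x = 209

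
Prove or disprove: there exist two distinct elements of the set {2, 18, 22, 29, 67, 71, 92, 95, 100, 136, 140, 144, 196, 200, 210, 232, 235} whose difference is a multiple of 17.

There is no such pair.

Reduce each element modulo 17: 2↦2, 18↦1, 22↦5, 29↦12, 67↦16, 71↦3, 92↦7, 95↦10, 100↦15, 136↦0, 140↦4, 144↦8, 196↦9, 200↦13, 210↦6, 232↦11, 235↦14.
All 17 residues are distinct, so no two elements differ by a multiple of 17.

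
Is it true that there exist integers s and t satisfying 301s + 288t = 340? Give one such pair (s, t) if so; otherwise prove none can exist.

s = 4, t = -3

Since gcd(301, 288) = 1, every integer is an integer combination of 301 and 288.
Euclidean algorithm: 301 = 1·288 + 13, 288 = 22·13 + 2, 13 = 6·2 + 1, 2 = 2·1 + 0.
Back-substituting, 1 = 13 − 6·2 = 13 − 6·(288 − 22·13) = −6·288 + 133·13 = −6·288 + 133·(301 − 1·288) = 133·301 − 139·288; that is, 301·133 + 288·(-139) = 1.
Times 340: 301·45220 + 288·(-47260) = 340, so (45220, -47260) solves it.
Subtracting 157·288 from s and adding 157·301 to t gives the tidier solution (4, -3).
Check: 301·4 + 288·(-3) = 1204 − 864 = 340. ✓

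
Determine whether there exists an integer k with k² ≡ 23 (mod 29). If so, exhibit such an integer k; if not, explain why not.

k = 9 works: 9² = 81, and 81 − 23 = 58 = 2·29.

k = 9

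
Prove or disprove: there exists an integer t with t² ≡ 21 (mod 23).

No such integer exists.

Apply Euler's criterion with the prime 23: 21 is a quadratic residue iff 21^11 ≡ 1 (mod 23), and a non-residue iff it is ≡ −1.
Squaring successively (mod 23): 21^2 = 441 ≡ 4; 21^4 ≡ 4² = 16 ≡ 16; 21^8 ≡ 16² = 256 ≡ 3.
Since 11 = 8 + 2 + 1, 21^11 ≡ 3 · 4 · 21; multiplying out mod 23: 3·4 = 12 ≡ 12, then 12·21 = 252 ≡ 22. Thus 21^11 ≡ 22 ≡ −1 (mod 23).
By Euler's criterion 21 is a quadratic non-residue mod 23: no t satisfies t² ≡ 21 (mod 23).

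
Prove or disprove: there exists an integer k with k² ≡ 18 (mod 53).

No such integer exists.

Apply Euler's criterion with the prime 53: 18 is a quadratic residue iff 18^26 ≡ 1 (mod 53), and a non-residue iff it is ≡ −1.
Squaring successively (mod 53): 18^2 = 324 ≡ 6; 18^4 ≡ 6² = 36 ≡ 36; 18^8 ≡ 36² = 1296 ≡ 24; 18^16 ≡ 24² = 576 ≡ 46.
Since 26 = 16 + 8 + 2, 18^26 ≡ 46 · 24 · 6; multiplying out mod 53: 46·24 = 1104 ≡ 44, then 44·6 = 264 ≡ 52. Thus 18^26 ≡ 52 ≡ −1 (mod 53).
By Euler's criterion 18 is a quadratic non-residue mod 53: no k satisfies k² ≡ 18 (mod 53).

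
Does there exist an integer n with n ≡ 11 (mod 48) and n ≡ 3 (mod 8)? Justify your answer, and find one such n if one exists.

Here gcd(48, 8) = 8, and both 11 and 3 leave remainder 3 mod 8, so the system is consistent.
The smallest candidate n = 11 works directly: 11 ≡ 3 (mod 8).
Verify: 11 = 0·48 + 11 and 11 = 1·8 + 3. ✓

n = 11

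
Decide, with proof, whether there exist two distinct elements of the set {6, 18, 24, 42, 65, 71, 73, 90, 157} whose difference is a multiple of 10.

No, no such pair exists.

Two integers differ by a multiple of 10 exactly when they have the same residue mod 10. The residues are 6↦6, 18↦8, 24↦4, 42↦2, 65↦5, 71↦1, 73↦3, 90↦0, 157↦7.
No residue repeats among the 9 elements, so no pair has difference ≡ 0 (mod 10).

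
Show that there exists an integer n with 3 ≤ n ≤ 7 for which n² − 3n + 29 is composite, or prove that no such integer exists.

n = 7

At n = 7: 7² − 3·7 + 29 = 57 = 3·19, which is composite.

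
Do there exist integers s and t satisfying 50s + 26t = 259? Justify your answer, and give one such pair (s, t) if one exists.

Both 50 and 26 are divisible by gcd(50, 26) = 2, hence so is any combination 50s + 26t.
However 259 leaves remainder 1 on division by 2.
Therefore 50s + 26t = 259 has no solution in integers.

No such integers exist.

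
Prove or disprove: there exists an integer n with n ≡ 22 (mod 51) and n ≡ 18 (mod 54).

Both moduli are multiples of 3 = gcd(51, 54), so any solution would satisfy n ≡ 22 and n ≡ 18 modulo 3 simultaneously.
But 22 mod 3 = 1 while 18 mod 3 = 0, a contradiction.
So no integer satisfies both congruences.

There is no such integer.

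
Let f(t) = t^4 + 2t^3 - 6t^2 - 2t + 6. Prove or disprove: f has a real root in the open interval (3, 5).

f(3) = 81 and f(5) = 721, both positive, so a sign-change argument is unavailable; we show f keeps this sign on the whole interval.
Shift to the endpoint 3: with t = 3 + u (0 < u < 2), one computes f(3 + u) = u^4 + 14u^3 + 66u^2 + 124u + 81.
The nonzero coefficients here are all positive, so for u > 0 every term is positive (or zero), and the constant term 81 is strictly positive.
Therefore f(t) > 0 throughout (3, 5), and f has no zero there.

No.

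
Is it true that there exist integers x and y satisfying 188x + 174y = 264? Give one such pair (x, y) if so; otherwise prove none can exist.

Since gcd(188, 174) = 2 and 264 = 2·132, Bézout's identity guarantees a solution.
Dividing through by 2 reduces the equation to 94x + 87y = 132.
Dividing repeatedly: 94 = 1·87 + 7, 87 = 12·7 + 3, 7 = 2·3 + 1, 3 = 3·1 + 0.
Working back up the chain: 1 = 7 − 2·3 = 7 − 2·(87 − 12·7) = −2·87 + 25·7 = −2·87 + 25·(94 − 1·87) = 25·94 − 27·87. So 94·25 + 87·(-27) = 1.
Times 132: 94·3300 + 87·(-3564) = 132, so (3300, -3564) solves it.
The general solution is x = 3300 + 87k, y = -3564 − 94k; taking k = -37 gives the smaller pair x = 81, y = -86.
Check: 188·81 + 174·(-86) = 15228 − 14964 = 264. ✓

x = 81, y = -86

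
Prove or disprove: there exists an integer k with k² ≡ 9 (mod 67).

k = 64

k = 64 works: 64² = 4096, and 4096 − 9 = 4087 = 61·67.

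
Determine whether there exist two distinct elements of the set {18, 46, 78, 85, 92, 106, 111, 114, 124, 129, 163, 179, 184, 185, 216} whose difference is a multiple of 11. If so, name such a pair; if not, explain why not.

The pair (18, 106) works.

18 mod 11 = 7 and 106 mod 11 = 7, so 106 − 18 = 88 = 8·11.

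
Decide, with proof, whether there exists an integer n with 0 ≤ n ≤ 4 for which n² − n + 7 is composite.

At n = 2: 2² − 2 + 7 = 9 = 3·3, which is composite.

n = 2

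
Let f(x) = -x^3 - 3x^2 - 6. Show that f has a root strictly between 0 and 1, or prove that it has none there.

The endpoint values f(0) = -6 and f(1) = -10 are both negative. Claim: f(x) < 0 for every x in (0, 1).
Every nonzero coefficient of f(x) = -x^3 - 3x^2 - 6 is negative; for x > 0 each term then has that sign, and the constant term -6 is strictly negative.
So f is strictly negative on (0, 1); no root exists in the interval.

No such root exists.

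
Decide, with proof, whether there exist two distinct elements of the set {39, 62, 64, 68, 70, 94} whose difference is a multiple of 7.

No, no such pair exists.

Two integers differ by a multiple of 7 exactly when they have the same residue mod 7. The residues are 39↦4, 62↦6, 64↦1, 68↦5, 70↦0, 94↦3.
All 6 residues are distinct, so no two elements differ by a multiple of 7.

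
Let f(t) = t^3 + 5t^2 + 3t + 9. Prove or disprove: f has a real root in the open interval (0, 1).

No such root exists.

f(0) = 9 and f(1) = 18, both positive, so a sign-change argument is unavailable; we show f keeps this sign on the whole interval.
Every nonzero coefficient of f(t) = t^3 + 5t^2 + 3t + 9 is positive; for t > 0 each term then has that sign, and the constant term 9 is strictly positive.
So f is strictly positive on (0, 1); no root exists in the interval.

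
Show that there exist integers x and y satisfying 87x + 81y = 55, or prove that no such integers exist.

Any value of 87x + 81y is a multiple of gcd(87, 81) = 3.
But 55 is not a multiple of 3 (it leaves remainder 1).
Therefore 87x + 81y = 55 has no solution in integers.

No, no such integers exist.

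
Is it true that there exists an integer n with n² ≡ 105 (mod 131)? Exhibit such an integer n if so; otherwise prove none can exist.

n = 57

Take n = 57. Then 57² = 3249 = 24·131 + 105, so 57² ≡ 105 (mod 131).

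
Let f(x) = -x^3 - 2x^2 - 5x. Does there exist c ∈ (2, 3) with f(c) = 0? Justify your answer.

Evaluate at the endpoints: f(2) = -26, f(3) = -60 — same sign (negative).
f'(x) = -3x^2 - 4x - 5 has discriminant (-4)² − 4·(-3)·(-5) = -44 < 0, so f' has no real roots and is negative for every real x.
Hence f is strictly decreasing on ℝ, and in particular on [2, 3]. A strictly monotone function with same-sign endpoint values stays negative on the whole interval, so f has no zero in (2, 3).

No such root exists.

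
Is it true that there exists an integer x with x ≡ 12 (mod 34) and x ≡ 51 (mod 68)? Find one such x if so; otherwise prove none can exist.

No such integer exists.

gcd(34, 68) = 34. If x ≡ 12 (mod 34) and x ≡ 51 (mod 68), then x ≡ 12 (mod 34) and x ≡ 51 (mod 34).
These are incompatible: 12 − 51 = -39 is not divisible by 34.
Therefore no such x exists.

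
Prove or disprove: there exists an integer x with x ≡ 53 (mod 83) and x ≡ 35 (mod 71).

Since 83 and 71 share no common factor, CRT says the pair of congruences has a solution (unique mod 5893).
Any solution of the first congruence is x = 53 + 83t; substituting into the second, 83t ≡ 35 − 53 ≡ 53 (mod 71).
83 ≡ 12 (mod 71), so this reads 12t ≡ 53 (mod 71). Note 12·6 = 72 ≡ 1 (mod 71) (as 72 − 1 = 1·71), so 12⁻¹ ≡ 6.
Therefore t ≡ 6·53 = 318 ≡ 34 (mod 71).
With t = 34: x = 53 + 83·34 = 2875.
Check: 2875 mod 83 = 53, 2875 mod 71 = 35. ✓

x = 2875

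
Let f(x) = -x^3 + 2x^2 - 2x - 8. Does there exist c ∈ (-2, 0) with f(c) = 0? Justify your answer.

Yes, such a c exists.

f(-2) = 12 and f(0) = -8, which have opposite signs.
Since f is a polynomial it is continuous on [-2, 0].
So by the Intermediate Value Theorem there is a c strictly between -2 and 0 with f(c) = 0.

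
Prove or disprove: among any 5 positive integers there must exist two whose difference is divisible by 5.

No; for instance {22, 23, 24, 25, 26} is a counterexample.

Consider the 5 integers 22, 23, …, 26. They lie in distinct residue classes modulo 5, since 5 ≤ 5.
The differences between them range over 1, …, 4, none of which is divisible by 5.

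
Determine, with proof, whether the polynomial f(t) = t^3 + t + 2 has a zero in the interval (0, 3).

Evaluate at the endpoints: f(0) = 2, f(3) = 32 — same sign (positive).
f'(t) = 3t^2 + 1 has discriminant 0² − 4·3·1 = -12 < 0, so f' has no real roots and is positive for every real t.
So f is strictly increasing; between 0 and 3 its values lie between f(0) = 2 and f(3) = 32, all positive. Therefore f has no root in (0, 3).

No such root exists.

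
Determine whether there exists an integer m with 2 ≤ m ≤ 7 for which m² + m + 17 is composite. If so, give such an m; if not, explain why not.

The values for m = 2, 3, …, 7 are 23, 29, 37, 47, 59, 73, and each of these is prime.
So no value in the range makes the expression composite.

No such integer m in that range exists.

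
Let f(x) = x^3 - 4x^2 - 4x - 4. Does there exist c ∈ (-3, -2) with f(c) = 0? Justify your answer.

The endpoint values f(-3) = -55 and f(-2) = -20 are both negative. Claim: f(x) < 0 for every x in (-3, -2).
Shift to the endpoint -2: with x = -2 − u (0 < u < 1), one computes f(-2 − u) = -u^3 - 10u^2 - 24u - 20.
All 4 nonzero coefficients of this polynomial in u are negative; hence for u > 0 the value is a sum of negative terms (the constant -20 among them).
So f is strictly negative on (-3, -2); no root exists in the interval.

f has no root in that interval.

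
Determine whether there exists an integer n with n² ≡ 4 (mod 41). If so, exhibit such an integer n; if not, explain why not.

n = 39

n = 39 works: 39² = 1521, and 1521 − 4 = 1517 = 37·41.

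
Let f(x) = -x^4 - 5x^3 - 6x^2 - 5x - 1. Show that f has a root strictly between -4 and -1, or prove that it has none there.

Yes, f has a root in the interval.

f(-4) = -13 and f(-1) = 2, which have opposite signs.
f is continuous everywhere (it is a polynomial), in particular on [-4, -1].
By the Intermediate Value Theorem f must vanish at some point of (-4, -1).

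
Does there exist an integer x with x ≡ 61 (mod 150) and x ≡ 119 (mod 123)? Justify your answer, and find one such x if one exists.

Reduce both congruences modulo 3, which divides 150 and 123: they say x ≡ 61 (mod 3) and x ≡ 119 (mod 3).
However 61 ≡ 1 and 119 ≡ 2 (mod 3), and 1 ≠ 2.
Therefore no such x exists.

No such integer exists.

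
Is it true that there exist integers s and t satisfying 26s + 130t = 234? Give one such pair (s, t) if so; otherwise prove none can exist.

s = 4, t = 1

gcd(26, 130) = 26, and 26 divides 234, so integer solutions exist.
Dividing through by 26 reduces the equation to 1s + 5t = 9.
The coefficient of s is 1, so setting t = 0 and s = 9 already solves it.
Shifting by a multiple of (5, −1) keeps it a solution: s = 9 − 1·5 = 4, t = 0 + 1·1 = 1.
Indeed 26·4 + 130·1 = 104 + 130 = 234.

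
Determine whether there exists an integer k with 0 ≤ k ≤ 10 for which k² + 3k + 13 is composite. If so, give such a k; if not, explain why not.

k = 10

At k = 10: 10² + 3·10 + 13 = 143 = 11·13, which is composite.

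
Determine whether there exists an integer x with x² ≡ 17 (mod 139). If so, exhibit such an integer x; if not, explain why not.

139 is prime, so by Euler's criterion 17 is a square mod 139 iff 17^((139−1)/2) = 17^69 ≡ 1 (mod 139).
Squaring successively (mod 139): 17^2 = 289 ≡ 11; 17^4 ≡ 11² = 121 ≡ 121; 17^8 ≡ 121² = 14641 ≡ 46; 17^16 ≡ 46² = 2116 ≡ 31; 17^32 ≡ 31² = 961 ≡ 127; 17^64 ≡ 127² = 16129 ≡ 5.
Since 69 = 64 + 4 + 1, 17^69 ≡ 5 · 121 · 17; multiplying out mod 139: 5·121 = 605 ≡ 49, then 49·17 = 833 ≡ 138. Thus 17^69 ≡ 138 ≡ −1 (mod 139).
The value −1 means 17 is a non-residue modulo 139, so x² ≡ 17 (mod 139) is impossible.

No such integer exists.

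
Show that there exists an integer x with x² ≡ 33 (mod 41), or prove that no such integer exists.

x = 22

x = 22 works: 22² = 484, and 484 − 33 = 451 = 11·41.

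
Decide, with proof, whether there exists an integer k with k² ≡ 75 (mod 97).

Take k = 47. Then 47² = 2209 = 22·97 + 75, so 47² ≡ 75 (mod 97).

k = 47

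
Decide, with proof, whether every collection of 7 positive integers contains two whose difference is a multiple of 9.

Try 7 consecutive integers, 7, 8, …, 13. Their remainders mod 9 are 7, 8, 0, 1, 2, 3, 4 — pairwise different, as any 7 ≤ 9 consecutive integers have distinct residues.
Any two of them differ by at most 6 < 9 and by at least 1, so no difference is a multiple of 9.

No, the set {7, 8, 9, 10, 11, 12, 13} is a counterexample.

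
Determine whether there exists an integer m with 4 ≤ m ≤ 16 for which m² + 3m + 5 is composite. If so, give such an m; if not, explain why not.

m = 16

At m = 16: 16² + 3·16 + 5 = 309 = 3·103, which is composite.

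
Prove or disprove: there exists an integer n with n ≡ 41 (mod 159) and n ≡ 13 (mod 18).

There is no such integer.

Both moduli are multiples of 3 = gcd(159, 18), so any solution would satisfy n ≡ 41 and n ≡ 13 modulo 3 simultaneously.
But 41 mod 3 = 2 while 13 mod 3 = 1, a contradiction.
Therefore no such n exists.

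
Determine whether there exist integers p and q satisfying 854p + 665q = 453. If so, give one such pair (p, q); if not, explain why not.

gcd(854, 665) = 7, so every integer of the form 854p + 665q is a multiple of 7.
However 453 leaves remainder 5 on division by 7.
Therefore 854p + 665q = 453 has no solution in integers.

There are no such integers.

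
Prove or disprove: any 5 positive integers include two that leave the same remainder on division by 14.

Consider the 5 integers 43, 44, …, 47. They lie in distinct residue classes modulo 14, since 5 ≤ 14.
So no two of them leave the same remainder on division by 14; the claim fails for this set.

No; for instance {43, 44, 45, 46, 47} is a counterexample.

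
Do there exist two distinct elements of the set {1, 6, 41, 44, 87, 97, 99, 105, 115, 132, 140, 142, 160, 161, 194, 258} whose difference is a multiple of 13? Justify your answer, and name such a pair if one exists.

Both 1 and 105 leave remainder 1 on division by 13; their difference 104 = 8·13 is a multiple of 13.

The pair (1, 105) works.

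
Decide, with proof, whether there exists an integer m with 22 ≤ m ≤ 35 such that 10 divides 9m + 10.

At m = 30 we get 9·30 + 10 = 280, and 280 = 10·28.

m = 30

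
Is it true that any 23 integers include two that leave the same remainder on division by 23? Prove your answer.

No; for instance {20, 21, 22, 23, 24, 25, 26, 27, 28, 29, 30, 31, 32, 33, 34, 35, 36, 37, 38, 39, 40, 41, 42} is a counterexample.

Consider the 23 integers 20, 21, …, 42. They lie in distinct residue classes modulo 23, since 23 ≤ 23.
So no two of them leave the same remainder on division by 23; the claim fails for this set.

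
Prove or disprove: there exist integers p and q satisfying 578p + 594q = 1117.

No, no such integers exist.

Any value of 578p + 594q is a multiple of gcd(578, 594) = 2.
However 1117 leaves remainder 1 on division by 2.
Therefore 578p + 594q = 1117 has no solution in integers.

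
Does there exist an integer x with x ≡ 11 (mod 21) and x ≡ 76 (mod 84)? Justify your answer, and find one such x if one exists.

gcd(21, 84) = 21. If x ≡ 11 (mod 21) and x ≡ 76 (mod 84), then x ≡ 11 (mod 21) and x ≡ 76 (mod 21).
But 11 mod 21 = 11 while 76 mod 21 = 13, a contradiction.
Therefore no such x exists.

No such integer exists.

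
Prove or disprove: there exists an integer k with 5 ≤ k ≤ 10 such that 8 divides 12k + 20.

k = 5

Try k = 5: 12·5 + 20 = 80 = 10·8, which is divisible by 8.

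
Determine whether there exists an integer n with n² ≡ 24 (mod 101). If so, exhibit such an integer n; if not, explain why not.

n = 78 works: 78² = 6084, and 6084 − 24 = 6060 = 60·101.

n = 78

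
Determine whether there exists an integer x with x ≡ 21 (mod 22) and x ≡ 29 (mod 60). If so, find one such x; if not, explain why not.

The moduli are not coprime: gcd(22, 60) = 2. Compatibility requires 2 ∣ (29 − 21) = 8, which holds, so solutions exist.
Write x = 21 + 22t. Then 22t ≡ 29 − 21 ≡ 8 (mod 60); dividing through by 2 gives 11t ≡ 4 (mod 30).
Invert 11 mod 30 by the Euclidean algorithm: 30 = 2·11 + 8, 11 = 1·8 + 3, 8 = 2·3 + 2, 3 = 1·2 + 1, 2 = 2·1 + 0; back-substituting, 1 = 3 − 1·2 = 3 − (8 − 2·3) = −8 + 3·3 = −8 + 3·(11 − 1·8) = 3·11 − 4·8 = 3·11 − 4·(30 − 2·11) = −4·30 + 11·11. Hence 11·11 ≡ 1, so 11⁻¹ ≡ 11 (mod 30).
Therefore t ≡ 11·4 = 44 ≡ 14 (mod 30).
Then x = 21 + 22·14 = 329.
Verify: 329 = 14·22 + 21 and 329 = 5·60 + 29. ✓

x = 329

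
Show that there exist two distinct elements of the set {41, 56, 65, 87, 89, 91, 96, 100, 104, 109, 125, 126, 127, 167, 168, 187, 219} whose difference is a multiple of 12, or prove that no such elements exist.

41 and 65 are such a pair.

41 mod 12 = 5 and 65 mod 12 = 5, so 65 − 41 = 24 = 2·12.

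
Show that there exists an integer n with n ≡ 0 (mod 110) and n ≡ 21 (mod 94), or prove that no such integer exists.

No, no such integer exists.

Both moduli are multiples of 2 = gcd(110, 94), so any solution would satisfy n ≡ 0 and n ≡ 21 modulo 2 simultaneously.
But 0 mod 2 = 0 while 21 mod 2 = 1, a contradiction.
Therefore no such n exists.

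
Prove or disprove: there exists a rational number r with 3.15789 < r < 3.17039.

Look for a denominator N such that an integer falls strictly between N·3.15789 and N·3.17039. N = 6 works: 6·3.15789 = 18.94734 < 19 < 19.02234 = 6·3.17039.
So r = 19/6 works: it is a ratio of integers, and dividing 6·3.15789 < 19 < 6·3.17039 through by 6 gives 3.15789 < 19/6 < 3.17039.

r = 19/6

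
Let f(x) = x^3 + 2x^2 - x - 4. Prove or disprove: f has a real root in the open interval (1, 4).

f(1) = -2 and f(4) = 88, which have opposite signs.
As a polynomial, f is continuous on every closed interval.
By the Intermediate Value Theorem, f takes the value 0 somewhere in the open interval.

Yes, f has a root in the interval.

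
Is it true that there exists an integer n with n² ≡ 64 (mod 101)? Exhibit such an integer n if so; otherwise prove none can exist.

Take n = 8. Then 8² = 64, and since 0 ≤ 64 < 101 this is already reduced: 8² ≡ 64 (mod 101).

n = 8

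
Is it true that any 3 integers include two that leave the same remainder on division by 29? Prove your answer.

No, the set {29, 30, 31} is a counterexample.

Take the 3 consecutive integers 29, 30, 31: their residues mod 29 are all distinct because 3 ≤ 29.
So no two of them leave the same remainder on division by 29; the claim fails for this set.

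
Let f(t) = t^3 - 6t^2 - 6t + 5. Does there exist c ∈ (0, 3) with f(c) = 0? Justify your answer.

Yes, such a c exists.

f(0) = 5 and f(3) = -40, which have opposite signs.
Since f is a polynomial it is continuous on [0, 3].
By the Intermediate Value Theorem, f takes the value 0 somewhere in the open interval.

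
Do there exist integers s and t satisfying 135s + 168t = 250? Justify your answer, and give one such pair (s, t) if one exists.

Both 135 and 168 are divisible by gcd(135, 168) = 3, hence so is any combination 135s + 168t.
But 250 is not a multiple of 3 (it leaves remainder 1).
So the equation is unsolvable over ℤ.

There are no such integers.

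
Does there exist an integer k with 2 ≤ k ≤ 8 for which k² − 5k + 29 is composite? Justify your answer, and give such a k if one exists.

At k = 4: 4² − 5·4 + 29 = 25 = 5·5, which is composite.

k = 4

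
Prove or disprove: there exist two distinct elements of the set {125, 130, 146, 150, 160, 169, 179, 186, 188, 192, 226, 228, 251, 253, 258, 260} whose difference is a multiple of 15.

125 and 260 are such a pair.

125 mod 15 = 5 and 260 mod 15 = 5, so 260 − 125 = 135 = 9·15.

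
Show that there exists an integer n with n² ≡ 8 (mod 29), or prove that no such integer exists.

No such integer exists.

Apply Euler's criterion with the prime 29: 8 is a quadratic residue iff 8^14 ≡ 1 (mod 29), and a non-residue iff it is ≡ −1.
Repeated squaring mod 29: 8^2 = 64 ≡ 6; 8^4 ≡ 6² = 36 ≡ 7; 8^8 ≡ 7² = 49 ≡ 20.
Since 14 = 8 + 4 + 2, 8^14 ≡ 20 · 7 · 6; multiplying out mod 29: 20·7 = 140 ≡ 24, then 24·6 = 144 ≡ 28. Thus 8^14 ≡ 28 ≡ −1 (mod 29).
The value −1 means 8 is a non-residue modulo 29, so n² ≡ 8 (mod 29) is impossible.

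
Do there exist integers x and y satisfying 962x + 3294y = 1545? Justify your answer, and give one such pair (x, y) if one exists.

There are no such integers.

gcd(962, 3294) = 2, so every integer of the form 962x + 3294y is a multiple of 2.
But 1545 is not a multiple of 2 (it leaves remainder 1).
Hence no integers x, y satisfy the equation.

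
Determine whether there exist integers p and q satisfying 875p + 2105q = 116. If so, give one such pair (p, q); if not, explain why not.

No such integers exist.

gcd(875, 2105) = 5, so every integer of the form 875p + 2105q is a multiple of 5.
But 116 = 5·23 + 1, so 5 ∤ 116.
Hence no integers p, q satisfy the equation.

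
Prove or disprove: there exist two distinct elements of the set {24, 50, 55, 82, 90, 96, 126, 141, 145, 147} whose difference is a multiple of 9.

24 mod 9 = 6 and 96 mod 9 = 6, so 96 − 24 = 72 = 8·9.

Yes: 24 and 96.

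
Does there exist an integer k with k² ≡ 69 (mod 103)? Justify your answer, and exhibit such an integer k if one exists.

No such integer exists.

103 is prime, so by Euler's criterion 69 is a square mod 103 iff 69^((103−1)/2) = 69^51 ≡ 1 (mod 103).
Repeated squaring mod 103: 69^2 = 4761 ≡ 23; 69^4 ≡ 23² = 529 ≡ 14; 69^8 ≡ 14² = 196 ≡ 93; 69^16 ≡ 93² = 8649 ≡ 100; 69^32 ≡ 100² = 10000 ≡ 9.
Since 51 = 32 + 16 + 2 + 1, 69^51 ≡ 9 · 100 · 23 · 69; multiplying out mod 103: 9·100 = 900 ≡ 76, then 76·23 = 1748 ≡ 100, then 100·69 = 6900 ≡ 102. Thus 69^51 ≡ 102 ≡ −1 (mod 103).
By Euler's criterion 69 is a quadratic non-residue mod 103: no k satisfies k² ≡ 69 (mod 103).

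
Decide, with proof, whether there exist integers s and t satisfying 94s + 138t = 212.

s = 14, t = -8

Every value of 94s + 138t is a multiple of gcd(94, 138) = 2; since 2 ∣ 212, solutions exist.
Dividing through by 2 reduces the equation to 47s + 69t = 106.
Euclidean algorithm: 69 = 1·47 + 22, 47 = 2·22 + 3, 22 = 7·3 + 1, 3 = 3·1 + 0.
Back-substituting, 1 = 22 − 7·3 = 22 − 7·(47 − 2·22) = −7·47 + 15·22 = −7·47 + 15·(69 − 1·47) = 15·69 − 22·47; that is, 47·(-22) + 69·15 = 1.
Scaling by 106 gives the particular solution (s, t) = (-2332, 1590).
The general solution is s = -2332 + 69k, t = 1590 − 47k; taking k = 34 gives the smaller pair s = 14, t = -8.
Indeed 94·14 + 138·(-8) = 1316 − 1104 = 212.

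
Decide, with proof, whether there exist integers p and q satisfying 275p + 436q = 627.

p = 229, q = -143

275 and 436 are coprime, so 275p + 436q ranges over all of ℤ.
Euclidean algorithm: 436 = 1·275 + 161, 275 = 1·161 + 114, 161 = 1·114 + 47, 114 = 2·47 + 20, 47 = 2·20 + 7, 20 = 2·7 + 6, 7 = 1·6 + 1, 6 = 6·1 + 0.
Working back up the chain: 1 = 7 − 1·6 = 7 − (20 − 2·7) = −20 + 3·7 = −20 + 3·(47 − 2·20) = 3·47 − 7·20 = 3·47 − 7·(114 − 2·47) = −7·114 + 17·47 = −7·114 + 17·(161 − 1·114) = 17·161 − 24·114 = 17·161 − 24·(275 − 1·161) = −24·275 + 41·161 = −24·275 + 41·(436 − 1·275) = 41·436 − 65·275. So 275·(-65) + 436·41 = 1.
Times 627: 275·(-40755) + 436·25707 = 627, so (-40755, 25707) solves it.
The general solution is p = -40755 + 436k, q = 25707 − 275k; taking k = 94 gives the smaller pair p = 229, q = -143.
Check: 275·229 + 436·(-143) = 62975 − 62348 = 627. ✓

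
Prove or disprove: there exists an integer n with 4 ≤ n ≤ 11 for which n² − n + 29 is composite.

n = 5

At n = 5: 5² − 5 + 29 = 49 = 7·7, which is composite.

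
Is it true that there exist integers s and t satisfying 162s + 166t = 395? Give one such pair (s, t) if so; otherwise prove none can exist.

No such integers exist.

gcd(162, 166) = 2, so every integer of the form 162s + 166t is a multiple of 2.
However 395 leaves remainder 1 on division by 2.
So the equation is unsolvable over ℤ.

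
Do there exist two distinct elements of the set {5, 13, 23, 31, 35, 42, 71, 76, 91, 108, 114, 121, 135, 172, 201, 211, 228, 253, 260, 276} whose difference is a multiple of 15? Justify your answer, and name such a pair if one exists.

Yes: 5 and 35.

Reduce each element mod 15: 5↦5, 13↦13, 23↦8, 31↦1, 35↦5, 42↦12, 71↦11, 76↦1, 91↦1, 108↦3, 114↦9, 121↦1, 135↦0, 172↦7, 201↦6, 211↦1, 228↦3, 253↦13, 260↦5, 276↦6. The residue 5 repeats (at 5 and 35), and 35 − 5 = 30 = 2·15.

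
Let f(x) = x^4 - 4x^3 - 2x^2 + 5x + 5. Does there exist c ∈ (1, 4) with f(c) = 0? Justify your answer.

Yes, such a c exists.

f(1) = 5 and f(4) = -7, which have opposite signs.
Since f is a polynomial it is continuous on [1, 4].
By the Intermediate Value Theorem f must vanish at some point of (1, 4).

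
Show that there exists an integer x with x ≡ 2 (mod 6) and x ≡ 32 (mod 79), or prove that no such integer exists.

x = 32

Since 6 and 79 share no common factor, CRT says the pair of congruences has a solution (unique mod 474).
Any solution of the first congruence is x = 2 + 6t; substituting into the second, 6t ≡ 32 − 2 ≡ 30 (mod 79).
Invert 6 mod 79 by the Euclidean algorithm: 79 = 13·6 + 1, 6 = 6·1 + 0; back-substituting, 1 = 79 − 13·6. Hence 6·(-13) ≡ 1, so 6⁻¹ ≡ -13 ≡ 66 (mod 79).
Therefore t ≡ 66·30 = 1980 ≡ 5 (mod 79).
Taking t = 5 gives x = 2 + 6·5 = 32.
Verify: 32 = 5·6 + 2 and 32 = 0·79 + 32. ✓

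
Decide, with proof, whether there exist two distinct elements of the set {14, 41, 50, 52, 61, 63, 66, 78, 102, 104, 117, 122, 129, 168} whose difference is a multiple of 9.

The pair (14, 41) works.

Reduce each element mod 9: 14↦5, 41↦5, 50↦5, 52↦7, 61↦7, 63↦0, 66↦3, 78↦6, 102↦3, 104↦5, 117↦0, 122↦5, 129↦3, 168↦6. The residue 5 repeats (at 14 and 41), and 41 − 14 = 27 = 3·9.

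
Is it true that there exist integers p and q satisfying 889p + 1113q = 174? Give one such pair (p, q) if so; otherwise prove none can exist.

gcd(889, 1113) = 7, so every integer of the form 889p + 1113q is a multiple of 7.
However 174 leaves remainder 6 on division by 7.
So the equation is unsolvable over ℤ.

No, no such integers exist.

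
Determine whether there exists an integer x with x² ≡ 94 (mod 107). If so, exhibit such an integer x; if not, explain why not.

There is no such integer.

107 is prime, so by Euler's criterion 94 is a square mod 107 iff 94^((107−1)/2) = 94^53 ≡ 1 (mod 107).
Repeated squaring mod 107: 94^2 = 8836 ≡ 62; 94^4 ≡ 62² = 3844 ≡ 99; 94^8 ≡ 99² = 9801 ≡ 64; 94^16 ≡ 64² = 4096 ≡ 30; 94^32 ≡ 30² = 900 ≡ 44.
Since 53 = 32 + 16 + 4 + 1, 94^53 ≡ 44 · 30 · 99 · 94; multiplying out mod 107: 44·30 = 1320 ≡ 36, then 36·99 = 3564 ≡ 33, then 33·94 = 3102 ≡ 106. Thus 94^53 ≡ 106 ≡ −1 (mod 107).
The value −1 means 94 is a non-residue modulo 107, so x² ≡ 94 (mod 107) is impossible.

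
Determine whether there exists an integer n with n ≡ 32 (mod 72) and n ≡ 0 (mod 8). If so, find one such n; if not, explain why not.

Here gcd(72, 8) = 8, and both 32 and 0 leave remainder 0 mod 8, so the system is consistent.
The smallest candidate n = 32 works directly: 32 ≡ 0 (mod 8).
Verify: 32 = 0·72 + 32 and 32 = 4·8 + 0. ✓

n = 32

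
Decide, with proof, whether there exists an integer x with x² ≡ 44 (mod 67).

Apply Euler's criterion with the prime 67: 44 is a quadratic residue iff 44^33 ≡ 1 (mod 67), and a non-residue iff it is ≡ −1.
Repeated squaring mod 67: 44^2 = 1936 ≡ 60; 44^4 ≡ 60² = 3600 ≡ 49; 44^8 ≡ 49² = 2401 ≡ 56; 44^16 ≡ 56² = 3136 ≡ 54; 44^32 ≡ 54² = 2916 ≡ 35.
Since 33 = 32 + 1, 44^33 ≡ 35 · 44; multiplying out mod 67: 35·44 = 1540 ≡ 66. Thus 44^33 ≡ 66 ≡ −1 (mod 67).
The value −1 means 44 is a non-residue modulo 67, so x² ≡ 44 (mod 67) is impossible.

There is no such integer.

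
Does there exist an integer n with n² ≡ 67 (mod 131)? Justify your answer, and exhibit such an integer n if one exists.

Apply Euler's criterion with the prime 131: 67 is a quadratic residue iff 67^65 ≡ 1 (mod 131), and a non-residue iff it is ≡ −1.
Squaring successively (mod 131): 67^2 = 4489 ≡ 35; 67^4 ≡ 35² = 1225 ≡ 46; 67^8 ≡ 46² = 2116 ≡ 20; 67^16 ≡ 20² = 400 ≡ 7; 67^32 ≡ 7² = 49 ≡ 49; 67^64 ≡ 49² = 2401 ≡ 43.
Since 65 = 64 + 1, 67^65 ≡ 43 · 67; multiplying out mod 131: 43·67 = 2881 ≡ 130. Thus 67^65 ≡ 130 ≡ −1 (mod 131).
The value −1 means 67 is a non-residue modulo 131, so n² ≡ 67 (mod 131) is impossible.

There is no such integer.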